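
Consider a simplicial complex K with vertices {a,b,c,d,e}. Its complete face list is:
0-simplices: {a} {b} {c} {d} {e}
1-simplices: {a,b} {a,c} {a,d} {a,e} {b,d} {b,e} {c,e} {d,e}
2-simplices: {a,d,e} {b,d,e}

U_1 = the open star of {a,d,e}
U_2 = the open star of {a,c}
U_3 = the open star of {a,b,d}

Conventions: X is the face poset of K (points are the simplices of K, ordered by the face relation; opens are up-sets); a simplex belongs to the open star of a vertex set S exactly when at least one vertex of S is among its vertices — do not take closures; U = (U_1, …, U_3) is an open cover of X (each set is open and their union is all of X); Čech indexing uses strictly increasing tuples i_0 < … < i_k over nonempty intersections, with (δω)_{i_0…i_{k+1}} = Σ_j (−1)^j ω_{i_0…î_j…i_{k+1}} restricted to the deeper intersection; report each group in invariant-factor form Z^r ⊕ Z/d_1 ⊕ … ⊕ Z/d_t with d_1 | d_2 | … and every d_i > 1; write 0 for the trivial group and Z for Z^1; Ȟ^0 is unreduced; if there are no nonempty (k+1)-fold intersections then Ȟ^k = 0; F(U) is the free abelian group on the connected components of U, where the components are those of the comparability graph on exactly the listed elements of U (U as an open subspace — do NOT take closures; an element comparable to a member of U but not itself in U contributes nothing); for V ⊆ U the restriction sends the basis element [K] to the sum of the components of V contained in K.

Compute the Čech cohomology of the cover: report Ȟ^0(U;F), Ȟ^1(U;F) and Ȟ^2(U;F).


Ȟ^0 = Z; Ȟ^1 = Z; Ȟ^2 = 0

nerve simplices:
  U1={{a},{d},{e},{a,b},{a,c},{a,d},{a,e},{b,d},{b,e},{c,e},{d,e},{a,d,e},{b,d,e}} U2={{a},{c},{a,b},{a,c},{a,d},{a,e},{c,e},{a,d,e}} U3={{a},{b},{d},{a,b},{a,c},{a,d},{a,e},{b,d},{b,e},{d,e},{a,d,e},{b,d,e}}
  U12={{a},{a,b},{a,c},{a,d},{a,e},{c,e},{a,d,e}} U13={{a},{d},{a,b},{a,c},{a,d},{a,e},{b,d},{b,e},{d,e},{a,d,e},{b,d,e}} U23={{a},{a,b},{a,c},{a,d},{a,e},{a,d,e}}
  U123={{a},{a,b},{a,c},{a,d},{a,e},{a,d,e}}
components per intersection:
  U1: {{a},{d},{e},{a,b},{a,c},{a,d},{a,e},{b,d},{b,e},{c,e},{d,e},{a,d,e},{b,d,e}}
  U2: {{a},{c},{a,b},{a,c},{a,d},{a,e},{c,e},{a,d,e}}
  U3: {{a},{b},{d},{a,b},{a,c},{a,d},{a,e},{b,d},{b,e},{d,e},{a,d,e},{b,d,e}}
  U12: {{a},{a,b},{a,c},{a,d},{a,e},{a,d,e}} {{c,e}}
  U13: {{a},{d},{a,b},{a,c},{a,d},{a,e},{b,d},{b,e},{d,e},{a,d,e},{b,d,e}}
  U23: {{a},{a,b},{a,c},{a,d},{a,e},{a,d,e}}
  U123: {{a},{a,b},{a,c},{a,d},{a,e},{a,d,e}}
C dims 3,4,1; δ0: rk 2, SNF 1^2; δ1: rk 1, SNF 1^1
degree 0: 3−2−0 = 1 → Ȟ^0 ≅ Z
degree 1: 4−1−2 = 1 → Ȟ^1 ≅ Z
degree 2: 1−0−1 = 0 → Ȟ^2 ≅ 0


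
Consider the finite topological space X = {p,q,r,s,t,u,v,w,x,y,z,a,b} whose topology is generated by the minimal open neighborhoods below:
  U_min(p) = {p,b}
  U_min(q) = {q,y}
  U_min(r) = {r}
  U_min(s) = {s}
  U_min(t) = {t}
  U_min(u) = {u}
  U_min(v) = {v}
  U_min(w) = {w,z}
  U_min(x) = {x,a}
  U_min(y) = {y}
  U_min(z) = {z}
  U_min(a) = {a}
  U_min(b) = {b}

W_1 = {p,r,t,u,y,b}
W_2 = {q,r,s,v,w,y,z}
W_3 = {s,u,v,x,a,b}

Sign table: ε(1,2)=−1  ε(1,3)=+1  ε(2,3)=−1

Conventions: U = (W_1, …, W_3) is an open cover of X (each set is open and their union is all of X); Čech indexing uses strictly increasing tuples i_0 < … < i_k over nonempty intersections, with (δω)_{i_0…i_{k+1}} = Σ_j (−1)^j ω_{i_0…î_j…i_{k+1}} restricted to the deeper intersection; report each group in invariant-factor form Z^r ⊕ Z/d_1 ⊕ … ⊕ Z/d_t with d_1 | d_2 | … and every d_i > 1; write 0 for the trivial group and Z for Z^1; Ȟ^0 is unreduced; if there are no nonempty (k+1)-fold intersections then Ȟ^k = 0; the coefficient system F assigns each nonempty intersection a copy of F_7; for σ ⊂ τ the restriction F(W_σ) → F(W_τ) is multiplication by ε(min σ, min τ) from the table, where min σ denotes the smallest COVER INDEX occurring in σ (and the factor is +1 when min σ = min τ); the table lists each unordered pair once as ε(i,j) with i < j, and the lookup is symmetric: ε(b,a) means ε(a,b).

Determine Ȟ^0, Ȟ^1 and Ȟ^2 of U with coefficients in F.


nerve of the cover:
  W12={r,y} W13={u,b} W23={s,v}
C dims 3,3; δ0: rk_F7 2
Ȟ^0 = (3 − 2) − 0 = 1, so Ȟ^0 ≅ Z/7
Ȟ^1 = (3 − 0) − 2 = 1, so Ȟ^1 ≅ Z/7
Ȟ^2 = (0 − 0) − 0 = 0, so Ȟ^2 ≅ 0

Ȟ^0 ≅ Z/7, Ȟ^1 ≅ Z/7, Ȟ^2 ≅ 0


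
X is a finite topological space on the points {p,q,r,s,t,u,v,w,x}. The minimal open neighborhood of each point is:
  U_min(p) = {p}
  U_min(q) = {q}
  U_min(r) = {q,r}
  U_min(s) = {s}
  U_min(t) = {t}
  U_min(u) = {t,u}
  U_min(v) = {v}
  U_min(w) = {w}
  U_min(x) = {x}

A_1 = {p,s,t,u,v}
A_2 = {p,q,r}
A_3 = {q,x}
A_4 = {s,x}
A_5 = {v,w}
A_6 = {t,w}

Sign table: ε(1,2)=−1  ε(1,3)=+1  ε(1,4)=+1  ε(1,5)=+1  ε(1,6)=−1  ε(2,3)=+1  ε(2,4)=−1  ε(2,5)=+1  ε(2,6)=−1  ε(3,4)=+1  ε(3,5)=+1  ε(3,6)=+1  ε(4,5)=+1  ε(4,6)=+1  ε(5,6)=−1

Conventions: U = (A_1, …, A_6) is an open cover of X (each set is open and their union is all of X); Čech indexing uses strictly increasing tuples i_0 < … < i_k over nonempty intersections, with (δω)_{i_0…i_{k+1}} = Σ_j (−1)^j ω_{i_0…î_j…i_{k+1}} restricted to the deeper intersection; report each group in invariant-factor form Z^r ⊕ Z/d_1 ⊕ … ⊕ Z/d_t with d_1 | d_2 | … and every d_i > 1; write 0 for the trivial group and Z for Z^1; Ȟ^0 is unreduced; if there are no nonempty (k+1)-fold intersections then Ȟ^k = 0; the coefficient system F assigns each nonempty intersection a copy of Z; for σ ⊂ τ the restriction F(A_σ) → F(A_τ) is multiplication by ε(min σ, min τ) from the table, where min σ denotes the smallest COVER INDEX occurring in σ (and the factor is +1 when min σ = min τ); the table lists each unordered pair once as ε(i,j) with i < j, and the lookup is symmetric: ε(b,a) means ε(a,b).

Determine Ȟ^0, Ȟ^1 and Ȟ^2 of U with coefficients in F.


nonempty intersections:
  A12={p} A14={s} A15={v} A16={t} A23={q} A34={x} A56={w}
C dims 6,7; δ0: rk 6, SNF 1^5·2
Ȟ^0: (6−6)−0=0 ⇒ 0
Ȟ^1: (7−0)−6=1 plus torsion [2] ⇒ Z ⊕ Z/2
Ȟ^2: (0−0)−0=0 ⇒ 0

Ȟ^0 ≅ 0; Ȟ^1 ≅ Z ⊕ Z/2; Ȟ^2 ≅ 0


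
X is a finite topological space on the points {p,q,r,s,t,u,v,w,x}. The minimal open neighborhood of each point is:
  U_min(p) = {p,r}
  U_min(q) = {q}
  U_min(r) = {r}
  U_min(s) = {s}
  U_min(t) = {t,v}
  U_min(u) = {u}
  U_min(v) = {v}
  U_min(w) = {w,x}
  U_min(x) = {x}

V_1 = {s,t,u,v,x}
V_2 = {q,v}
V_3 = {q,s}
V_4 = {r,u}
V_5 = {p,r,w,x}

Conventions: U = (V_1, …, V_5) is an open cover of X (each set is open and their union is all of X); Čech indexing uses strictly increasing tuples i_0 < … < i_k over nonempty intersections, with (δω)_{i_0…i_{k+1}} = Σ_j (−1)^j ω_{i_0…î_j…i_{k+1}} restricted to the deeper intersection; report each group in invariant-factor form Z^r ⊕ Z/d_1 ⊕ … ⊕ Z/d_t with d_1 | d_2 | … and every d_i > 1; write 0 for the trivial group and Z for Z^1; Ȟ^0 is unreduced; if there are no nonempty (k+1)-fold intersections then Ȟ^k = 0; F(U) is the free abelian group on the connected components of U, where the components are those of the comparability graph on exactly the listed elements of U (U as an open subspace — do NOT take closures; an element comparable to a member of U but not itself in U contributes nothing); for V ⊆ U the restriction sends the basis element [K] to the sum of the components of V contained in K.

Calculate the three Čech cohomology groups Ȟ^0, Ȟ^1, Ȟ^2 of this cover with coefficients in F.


cover nerve:
  V12={v} V13={s} V14={u} V15={x} V23={q} V45={r}
components per intersection:
  V1: {s} {t,v} {u} {x}
  V2: {q} {v}
  V3: {q} {s}
  V4: {r} {u}
  V5: {p,r} {w,x}
  V12: {v}
  V13: {s}
  V14: {u}
  V15: {x}
  V23: {q}
  V45: {r}
C dims 12,6; δ0: rk 6, SNF 1^6
Ȟ^0: (12−6)−0=6 ⇒ Z^6
Ȟ^1: (6−0)−6=0 ⇒ 0
Ȟ^2: (0−0)−0=0 ⇒ 0

Ȟ^0 ≅ Z^6, Ȟ^1 ≅ 0 and Ȟ^2 ≅ 0


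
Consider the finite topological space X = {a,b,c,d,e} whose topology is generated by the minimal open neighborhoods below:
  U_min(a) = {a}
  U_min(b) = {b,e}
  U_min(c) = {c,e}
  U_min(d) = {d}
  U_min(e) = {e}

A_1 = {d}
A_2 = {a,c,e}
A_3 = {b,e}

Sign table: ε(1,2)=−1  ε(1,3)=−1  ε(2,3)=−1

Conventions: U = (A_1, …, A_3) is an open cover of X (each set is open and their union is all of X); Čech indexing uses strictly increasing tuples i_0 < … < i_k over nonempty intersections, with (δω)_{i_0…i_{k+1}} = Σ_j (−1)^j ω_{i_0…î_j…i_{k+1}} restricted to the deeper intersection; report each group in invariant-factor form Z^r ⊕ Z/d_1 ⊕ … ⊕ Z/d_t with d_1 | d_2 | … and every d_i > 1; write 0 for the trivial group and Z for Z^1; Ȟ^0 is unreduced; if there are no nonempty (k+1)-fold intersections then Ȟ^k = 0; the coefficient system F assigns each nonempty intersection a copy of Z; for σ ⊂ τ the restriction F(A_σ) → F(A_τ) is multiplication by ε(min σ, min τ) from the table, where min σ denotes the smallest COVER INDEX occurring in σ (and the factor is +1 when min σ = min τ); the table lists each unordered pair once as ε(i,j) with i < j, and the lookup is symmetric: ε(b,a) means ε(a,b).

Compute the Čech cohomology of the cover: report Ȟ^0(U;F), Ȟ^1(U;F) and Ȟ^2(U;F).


Ȟ^0 ≅ Z^2, Ȟ^1 ≅ 0, Ȟ^2 ≅ 0

nerve simplices:
  A23={e}
C dims 3,1; δ0: rk 1, SNF 1^1
degree 0: 3−1−0 = 2 → Ȟ^0 ≅ Z^2
degree 1: 1−0−1 = 0 → Ȟ^1 ≅ 0
degree 2: 0−0−0 = 0 → Ȟ^2 ≅ 0


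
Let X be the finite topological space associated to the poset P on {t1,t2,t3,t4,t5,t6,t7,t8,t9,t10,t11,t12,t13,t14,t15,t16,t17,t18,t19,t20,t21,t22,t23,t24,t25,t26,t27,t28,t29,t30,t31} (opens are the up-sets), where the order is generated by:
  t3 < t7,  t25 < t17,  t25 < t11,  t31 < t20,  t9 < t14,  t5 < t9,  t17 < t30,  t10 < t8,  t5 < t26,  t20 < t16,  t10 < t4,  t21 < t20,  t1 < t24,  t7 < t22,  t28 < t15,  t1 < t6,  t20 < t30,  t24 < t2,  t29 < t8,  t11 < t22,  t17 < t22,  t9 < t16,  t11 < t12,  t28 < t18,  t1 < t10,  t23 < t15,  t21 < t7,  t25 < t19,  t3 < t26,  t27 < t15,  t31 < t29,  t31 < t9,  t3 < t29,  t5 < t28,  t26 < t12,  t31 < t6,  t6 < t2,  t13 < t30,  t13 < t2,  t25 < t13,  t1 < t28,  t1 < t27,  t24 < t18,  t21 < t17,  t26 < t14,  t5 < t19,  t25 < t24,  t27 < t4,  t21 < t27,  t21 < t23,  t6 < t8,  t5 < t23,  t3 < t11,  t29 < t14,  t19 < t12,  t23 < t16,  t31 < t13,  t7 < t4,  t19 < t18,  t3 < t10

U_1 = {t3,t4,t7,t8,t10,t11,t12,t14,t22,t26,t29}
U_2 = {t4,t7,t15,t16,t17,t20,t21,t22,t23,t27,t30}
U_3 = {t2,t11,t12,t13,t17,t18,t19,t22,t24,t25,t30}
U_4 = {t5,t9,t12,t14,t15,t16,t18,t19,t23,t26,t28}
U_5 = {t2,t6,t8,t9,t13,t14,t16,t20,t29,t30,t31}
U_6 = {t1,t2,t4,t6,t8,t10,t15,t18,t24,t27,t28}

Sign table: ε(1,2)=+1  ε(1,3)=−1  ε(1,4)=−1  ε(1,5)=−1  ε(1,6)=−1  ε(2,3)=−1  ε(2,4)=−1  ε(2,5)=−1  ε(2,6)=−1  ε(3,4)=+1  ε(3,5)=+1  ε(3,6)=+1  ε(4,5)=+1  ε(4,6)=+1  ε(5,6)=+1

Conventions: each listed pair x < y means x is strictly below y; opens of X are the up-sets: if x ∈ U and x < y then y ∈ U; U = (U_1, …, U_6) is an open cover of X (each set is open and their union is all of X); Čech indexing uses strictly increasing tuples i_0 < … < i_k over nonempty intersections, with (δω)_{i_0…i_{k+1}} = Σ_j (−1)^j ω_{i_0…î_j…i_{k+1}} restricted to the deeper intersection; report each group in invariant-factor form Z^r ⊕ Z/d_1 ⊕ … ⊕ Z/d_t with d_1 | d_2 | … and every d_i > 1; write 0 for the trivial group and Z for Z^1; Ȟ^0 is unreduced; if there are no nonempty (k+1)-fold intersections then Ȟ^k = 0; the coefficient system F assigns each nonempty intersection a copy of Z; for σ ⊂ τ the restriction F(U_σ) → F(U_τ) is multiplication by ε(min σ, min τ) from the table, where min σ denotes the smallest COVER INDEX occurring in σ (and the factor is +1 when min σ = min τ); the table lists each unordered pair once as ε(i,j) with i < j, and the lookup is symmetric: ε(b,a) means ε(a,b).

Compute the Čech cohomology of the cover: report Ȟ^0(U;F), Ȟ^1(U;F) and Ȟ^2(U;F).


Ȟ^0 = Z, Ȟ^1 = 0 and Ȟ^2 = Z/2

intersection data:
  U12={t4,t7,t22} U13={t11,t12,t22} U14={t12,t14,t26} U15={t8,t14,t29} U16={t4,t8,t10} U23={t17,t22,t30} U24={t15,t16,t23} U25={t16,t20,t30} U26={t4,t15,t27} U34={t12,t18,t19} U35={t2,t13,t30} U36={t2,t18,t24} U45={t9,t14,t16} U46={t15,t18,t28} U56={t2,t6,t8}
  U123={t22} U126={t4} U134={t12} U145={t14} U156={t8} U235={t30} U245={t16} U246={t15} U346={t18} U356={t2}
C dims 6,15,10; δ0: rk 5, SNF 1^5; δ1: rk 10, SNF 1^9·2
Ȟ^0 = (6 − 5) − 0 = 1, so Ȟ^0 ≅ Z
Ȟ^1 = (15 − 10) − 5 = 0, so Ȟ^1 ≅ 0
Ȟ^2 = (10 − 0) − 10 = 0 plus torsion [2], so Ȟ^2 ≅ Z/2


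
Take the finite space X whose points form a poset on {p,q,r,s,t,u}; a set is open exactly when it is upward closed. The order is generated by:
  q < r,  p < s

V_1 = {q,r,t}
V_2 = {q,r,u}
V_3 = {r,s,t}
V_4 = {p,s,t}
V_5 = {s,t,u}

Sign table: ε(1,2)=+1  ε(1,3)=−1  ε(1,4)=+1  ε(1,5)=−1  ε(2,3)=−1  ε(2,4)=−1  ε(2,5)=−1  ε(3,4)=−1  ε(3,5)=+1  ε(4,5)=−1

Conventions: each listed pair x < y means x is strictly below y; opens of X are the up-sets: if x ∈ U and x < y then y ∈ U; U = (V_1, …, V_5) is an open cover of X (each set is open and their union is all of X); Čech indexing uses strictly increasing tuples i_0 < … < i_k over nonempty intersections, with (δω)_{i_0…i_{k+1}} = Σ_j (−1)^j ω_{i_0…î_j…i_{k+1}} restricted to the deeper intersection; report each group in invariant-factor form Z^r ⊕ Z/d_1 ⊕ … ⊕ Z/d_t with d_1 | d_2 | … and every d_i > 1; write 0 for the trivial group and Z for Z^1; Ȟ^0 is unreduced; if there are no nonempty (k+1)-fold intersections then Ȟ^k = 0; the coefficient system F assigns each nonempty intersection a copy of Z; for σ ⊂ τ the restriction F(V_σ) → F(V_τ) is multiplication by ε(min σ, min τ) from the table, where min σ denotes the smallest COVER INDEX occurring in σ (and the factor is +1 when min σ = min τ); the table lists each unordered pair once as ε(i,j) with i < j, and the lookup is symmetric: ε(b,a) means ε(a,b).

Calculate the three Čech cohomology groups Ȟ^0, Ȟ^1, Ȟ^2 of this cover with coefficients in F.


Ȟ^0(U;F) ≅ Z, Ȟ^1(U;F) ≅ Z, Ȟ^2(U;F) ≅ 0

intersection data:
  V12={q,r} V13={r,t} V14={t} V15={t} V23={r} V25={u} V34={s,t} V35={s,t} V45={s,t}
  V123={r} V134={t} V135={t} V145={t} V345={s,t}
  V1345={t}
C dims 5,9,5,1; δ0: rk 4, SNF 1^4; δ1: rk 4, SNF 1^4; δ2: rk 1, SNF 1^1
Ȟ^0 = (5 − 4) − 0 = 1, so Ȟ^0 ≅ Z
Ȟ^1 = (9 − 4) − 4 = 1, so Ȟ^1 ≅ Z
Ȟ^2 = (5 − 1) − 4 = 0, so Ȟ^2 ≅ 0


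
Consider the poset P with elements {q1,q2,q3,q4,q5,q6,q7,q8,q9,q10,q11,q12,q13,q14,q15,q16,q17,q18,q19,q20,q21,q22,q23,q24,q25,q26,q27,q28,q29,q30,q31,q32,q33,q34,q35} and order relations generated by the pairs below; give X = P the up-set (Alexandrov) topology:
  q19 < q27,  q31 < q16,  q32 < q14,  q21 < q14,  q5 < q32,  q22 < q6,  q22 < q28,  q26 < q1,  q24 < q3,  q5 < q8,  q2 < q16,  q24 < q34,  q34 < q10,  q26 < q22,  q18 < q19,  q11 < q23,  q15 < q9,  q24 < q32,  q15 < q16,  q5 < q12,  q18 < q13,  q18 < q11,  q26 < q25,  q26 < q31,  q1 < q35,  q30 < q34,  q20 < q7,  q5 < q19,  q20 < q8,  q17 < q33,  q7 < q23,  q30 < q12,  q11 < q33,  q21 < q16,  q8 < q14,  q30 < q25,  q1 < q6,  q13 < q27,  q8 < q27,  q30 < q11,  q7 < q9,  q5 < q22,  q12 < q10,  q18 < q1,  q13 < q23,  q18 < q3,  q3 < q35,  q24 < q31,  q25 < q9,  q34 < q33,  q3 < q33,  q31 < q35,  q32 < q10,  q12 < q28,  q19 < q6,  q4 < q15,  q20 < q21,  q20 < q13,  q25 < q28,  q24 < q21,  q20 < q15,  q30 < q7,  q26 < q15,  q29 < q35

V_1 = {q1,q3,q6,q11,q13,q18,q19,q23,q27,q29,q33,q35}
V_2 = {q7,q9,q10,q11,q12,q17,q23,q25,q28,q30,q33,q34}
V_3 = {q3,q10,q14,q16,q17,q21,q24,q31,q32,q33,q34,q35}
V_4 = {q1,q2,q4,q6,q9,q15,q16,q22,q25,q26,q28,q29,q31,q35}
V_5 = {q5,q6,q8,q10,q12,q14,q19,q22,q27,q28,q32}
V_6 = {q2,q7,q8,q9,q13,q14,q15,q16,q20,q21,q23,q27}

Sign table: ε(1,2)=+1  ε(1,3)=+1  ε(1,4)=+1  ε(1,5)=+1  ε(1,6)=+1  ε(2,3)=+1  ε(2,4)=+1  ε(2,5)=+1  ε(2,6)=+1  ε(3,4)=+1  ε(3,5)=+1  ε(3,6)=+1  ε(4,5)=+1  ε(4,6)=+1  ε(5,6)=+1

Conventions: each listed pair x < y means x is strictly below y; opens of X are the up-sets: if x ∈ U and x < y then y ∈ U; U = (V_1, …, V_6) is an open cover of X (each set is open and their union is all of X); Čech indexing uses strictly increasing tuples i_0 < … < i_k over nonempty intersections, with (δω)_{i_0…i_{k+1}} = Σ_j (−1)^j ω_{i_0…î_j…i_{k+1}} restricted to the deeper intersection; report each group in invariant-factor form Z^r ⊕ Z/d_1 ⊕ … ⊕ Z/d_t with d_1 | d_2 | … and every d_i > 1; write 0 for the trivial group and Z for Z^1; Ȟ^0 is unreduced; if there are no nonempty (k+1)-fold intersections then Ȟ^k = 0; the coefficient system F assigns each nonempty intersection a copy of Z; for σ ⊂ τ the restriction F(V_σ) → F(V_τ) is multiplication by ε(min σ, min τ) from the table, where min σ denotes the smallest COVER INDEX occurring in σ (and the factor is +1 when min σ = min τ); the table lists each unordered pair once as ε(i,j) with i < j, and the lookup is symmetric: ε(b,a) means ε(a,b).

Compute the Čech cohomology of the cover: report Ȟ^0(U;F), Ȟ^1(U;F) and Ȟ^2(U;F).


Ȟ^0(U;F) ≅ Z, Ȟ^1(U;F) ≅ 0 and Ȟ^2(U;F) ≅ Z/2

nonempty intersections:
  V12={q11,q23,q33} V13={q3,q33,q35} V14={q1,q6,q29,q35} V15={q6,q19,q27} V16={q13,q23,q27} V23={q10,q17,q33,q34} V24={q9,q25,q28} V25={q10,q12,q28} V26={q7,q9,q23} V34={q16,q31,q35} V35={q10,q14,q32} V36={q14,q16,q21} V45={q6,q22,q28} V46={q2,q9,q15,q16} V56={q8,q14,q27}
  V123={q33} V126={q23} V134={q35} V145={q6} V156={q27} V235={q10} V245={q28} V246={q9} V346={q16} V356={q14}
C dims 6,15,10; δ0: rk 5, SNF 1^5; δ1: rk 10, SNF 1^9·2
Ȟ^0: (6−5)−0=1 ⇒ Z
Ȟ^1: (15−10)−5=0 ⇒ 0
Ȟ^2: (10−0)−10=0 plus torsion [2] ⇒ Z/2


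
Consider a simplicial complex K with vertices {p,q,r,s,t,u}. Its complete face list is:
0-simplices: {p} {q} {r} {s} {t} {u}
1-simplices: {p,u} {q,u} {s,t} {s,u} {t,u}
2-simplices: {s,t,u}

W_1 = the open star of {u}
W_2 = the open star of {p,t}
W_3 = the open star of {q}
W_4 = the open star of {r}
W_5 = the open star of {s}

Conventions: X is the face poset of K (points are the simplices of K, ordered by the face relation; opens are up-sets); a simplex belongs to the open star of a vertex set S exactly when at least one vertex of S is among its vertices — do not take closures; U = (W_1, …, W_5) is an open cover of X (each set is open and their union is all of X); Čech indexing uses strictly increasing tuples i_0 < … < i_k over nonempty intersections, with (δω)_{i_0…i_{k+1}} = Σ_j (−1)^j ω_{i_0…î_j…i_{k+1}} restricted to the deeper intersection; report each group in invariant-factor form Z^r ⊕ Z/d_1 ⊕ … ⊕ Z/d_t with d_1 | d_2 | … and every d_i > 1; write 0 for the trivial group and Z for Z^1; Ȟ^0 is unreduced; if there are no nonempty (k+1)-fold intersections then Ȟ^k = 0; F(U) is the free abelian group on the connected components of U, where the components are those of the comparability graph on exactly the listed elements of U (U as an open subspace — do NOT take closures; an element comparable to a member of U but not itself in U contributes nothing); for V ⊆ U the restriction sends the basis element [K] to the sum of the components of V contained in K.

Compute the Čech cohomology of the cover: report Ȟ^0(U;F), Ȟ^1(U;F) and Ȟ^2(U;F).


Ȟ^0(U;F) ≅ Z^2, Ȟ^1(U;F) ≅ 0, Ȟ^2(U;F) ≅ 0

cover nerve:
  W1={{u},{p,u},{q,u},{s,u},{t,u},{s,t,u}} W2={{p},{t},{p,u},{s,t},{t,u},{s,t,u}} W3={{q},{q,u}} W4={{r}} W5={{s},{s,t},{s,u},{s,t,u}}
  W12={{p,u},{t,u},{s,t,u}} W13={{q,u}} W15={{s,u},{s,t,u}} W25={{s,t},{s,t,u}}
  W125={{s,t,u}}
components per intersection:
  W1: {{u},{p,u},{q,u},{s,u},{t,u},{s,t,u}}
  W2: {{p},{p,u}} {{t},{s,t},{t,u},{s,t,u}}
  W3: {{q},{q,u}}
  W4: {{r}}
  W5: {{s},{s,t},{s,u},{s,t,u}}
  W12: {{p,u}} {{t,u},{s,t,u}}
  W13: {{q,u}}
  W15: {{s,u},{s,t,u}}
  W25: {{s,t},{s,t,u}}
  W125: {{s,t,u}}
C dims 6,5,1; δ0: rk 4, SNF 1^4; δ1: rk 1, SNF 1^1
Ȟ^0: (6−4)−0=2 ⇒ Z^2
Ȟ^1: (5−1)−4=0 ⇒ 0
Ȟ^2: (1−0)−1=0 ⇒ 0


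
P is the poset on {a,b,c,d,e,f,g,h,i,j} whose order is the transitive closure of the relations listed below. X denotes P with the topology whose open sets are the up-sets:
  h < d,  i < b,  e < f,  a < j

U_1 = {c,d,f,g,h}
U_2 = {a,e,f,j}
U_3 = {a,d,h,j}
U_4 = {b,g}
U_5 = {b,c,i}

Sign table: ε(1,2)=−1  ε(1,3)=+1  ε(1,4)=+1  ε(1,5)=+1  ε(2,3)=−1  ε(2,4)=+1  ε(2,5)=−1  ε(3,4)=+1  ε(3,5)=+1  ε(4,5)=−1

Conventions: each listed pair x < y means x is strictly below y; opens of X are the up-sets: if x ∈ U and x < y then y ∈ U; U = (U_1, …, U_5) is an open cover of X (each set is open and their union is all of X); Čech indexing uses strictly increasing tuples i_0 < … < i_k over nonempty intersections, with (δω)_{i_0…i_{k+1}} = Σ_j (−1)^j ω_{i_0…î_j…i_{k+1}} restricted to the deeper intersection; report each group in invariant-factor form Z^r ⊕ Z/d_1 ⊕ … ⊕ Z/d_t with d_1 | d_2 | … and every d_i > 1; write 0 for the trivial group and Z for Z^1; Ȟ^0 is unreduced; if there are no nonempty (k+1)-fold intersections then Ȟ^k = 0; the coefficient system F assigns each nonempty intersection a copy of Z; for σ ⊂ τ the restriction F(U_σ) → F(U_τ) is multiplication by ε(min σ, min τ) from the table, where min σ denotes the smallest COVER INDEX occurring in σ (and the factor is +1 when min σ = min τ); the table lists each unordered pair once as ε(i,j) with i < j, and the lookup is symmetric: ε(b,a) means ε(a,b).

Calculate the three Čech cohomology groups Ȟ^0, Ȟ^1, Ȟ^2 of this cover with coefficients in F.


Ȟ^0 = 0,  Ȟ^1 = Z ⊕ Z/2,  Ȟ^2 = 0

intersection data:
  U12={f} U13={d,h} U14={g} U15={c} U23={a,j} U45={b}
C dims 5,6; δ0: rk 5, SNF 1^4·2
Ȟ^0 = (5 − 5) − 0 = 0, so Ȟ^0 ≅ 0
Ȟ^1 = (6 − 0) − 5 = 1 plus torsion [2], so Ȟ^1 ≅ Z ⊕ Z/2
Ȟ^2 = (0 − 0) − 0 = 0, so Ȟ^2 ≅ 0


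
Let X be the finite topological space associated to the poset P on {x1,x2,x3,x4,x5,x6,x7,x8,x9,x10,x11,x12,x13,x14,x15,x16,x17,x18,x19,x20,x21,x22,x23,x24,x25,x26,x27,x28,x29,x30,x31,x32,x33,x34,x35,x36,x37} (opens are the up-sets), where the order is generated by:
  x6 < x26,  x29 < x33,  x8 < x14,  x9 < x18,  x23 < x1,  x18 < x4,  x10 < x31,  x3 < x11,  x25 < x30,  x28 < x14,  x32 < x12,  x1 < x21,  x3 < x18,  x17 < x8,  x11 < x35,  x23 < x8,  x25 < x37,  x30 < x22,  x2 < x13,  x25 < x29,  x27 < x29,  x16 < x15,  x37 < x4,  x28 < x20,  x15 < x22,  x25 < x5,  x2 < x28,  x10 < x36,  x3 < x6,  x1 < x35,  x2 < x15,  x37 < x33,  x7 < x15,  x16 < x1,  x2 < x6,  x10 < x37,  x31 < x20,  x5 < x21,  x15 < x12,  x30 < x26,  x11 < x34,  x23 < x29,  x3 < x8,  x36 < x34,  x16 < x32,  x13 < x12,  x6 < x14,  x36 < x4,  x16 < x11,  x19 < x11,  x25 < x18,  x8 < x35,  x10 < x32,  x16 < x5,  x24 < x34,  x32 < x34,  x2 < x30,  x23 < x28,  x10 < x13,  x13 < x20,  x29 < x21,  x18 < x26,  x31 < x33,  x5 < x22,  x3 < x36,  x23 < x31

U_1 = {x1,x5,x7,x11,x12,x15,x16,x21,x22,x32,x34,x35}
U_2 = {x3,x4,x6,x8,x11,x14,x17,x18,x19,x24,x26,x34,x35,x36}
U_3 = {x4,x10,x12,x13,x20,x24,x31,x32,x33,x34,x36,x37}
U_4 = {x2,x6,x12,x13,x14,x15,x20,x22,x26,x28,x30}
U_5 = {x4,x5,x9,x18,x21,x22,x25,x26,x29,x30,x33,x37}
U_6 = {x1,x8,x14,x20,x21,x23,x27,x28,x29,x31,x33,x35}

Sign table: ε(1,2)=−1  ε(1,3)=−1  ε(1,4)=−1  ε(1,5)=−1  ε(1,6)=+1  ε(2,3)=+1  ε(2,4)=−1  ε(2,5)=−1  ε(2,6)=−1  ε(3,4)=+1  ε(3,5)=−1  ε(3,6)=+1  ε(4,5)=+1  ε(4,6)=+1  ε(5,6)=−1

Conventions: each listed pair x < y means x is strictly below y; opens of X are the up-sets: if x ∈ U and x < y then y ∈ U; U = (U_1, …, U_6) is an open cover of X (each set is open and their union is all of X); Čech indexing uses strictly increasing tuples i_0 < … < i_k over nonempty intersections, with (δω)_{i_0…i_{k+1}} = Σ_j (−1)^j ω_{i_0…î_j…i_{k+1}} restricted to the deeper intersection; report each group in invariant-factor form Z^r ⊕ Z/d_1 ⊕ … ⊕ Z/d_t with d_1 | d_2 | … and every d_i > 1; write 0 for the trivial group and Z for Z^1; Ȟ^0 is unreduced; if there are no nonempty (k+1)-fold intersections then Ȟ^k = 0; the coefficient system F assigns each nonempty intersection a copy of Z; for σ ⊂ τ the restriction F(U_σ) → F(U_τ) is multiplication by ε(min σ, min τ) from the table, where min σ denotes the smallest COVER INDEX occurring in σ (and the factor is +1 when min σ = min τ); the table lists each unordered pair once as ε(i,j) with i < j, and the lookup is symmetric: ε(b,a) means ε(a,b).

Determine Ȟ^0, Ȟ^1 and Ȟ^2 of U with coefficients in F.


Ȟ^0(U;F) ≅ 0, Ȟ^1(U;F) ≅ Z/2 and Ȟ^2(U;F) ≅ Z

nonempty overlaps:
  U12={x11,x34,x35} U13={x12,x32,x34} U14={x12,x15,x22} U15={x5,x21,x22} U16={x1,x21,x35} U23={x4,x24,x34,x36} U24={x6,x14,x26} U25={x4,x18,x26} U26={x8,x14,x35} U34={x12,x13,x20} U35={x4,x33,x37} U36={x20,x31,x33} U45={x22,x26,x30} U46={x14,x20,x28} U56={x21,x29,x33}
  U123={x34} U126={x35} U134={x12} U145={x22} U156={x21} U235={x4} U245={x26} U246={x14} U346={x20} U356={x33}
C dims 6,15,10; δ0: rk 6, SNF 1^5·2; δ1: rk 9, SNF 1^9
degree 0: 6−6−0 = 0 → Ȟ^0 ≅ 0
degree 1: 15−9−6 = 0 plus torsion [2] → Ȟ^1 ≅ Z/2
degree 2: 10−0−9 = 1 → Ȟ^2 ≅ Z


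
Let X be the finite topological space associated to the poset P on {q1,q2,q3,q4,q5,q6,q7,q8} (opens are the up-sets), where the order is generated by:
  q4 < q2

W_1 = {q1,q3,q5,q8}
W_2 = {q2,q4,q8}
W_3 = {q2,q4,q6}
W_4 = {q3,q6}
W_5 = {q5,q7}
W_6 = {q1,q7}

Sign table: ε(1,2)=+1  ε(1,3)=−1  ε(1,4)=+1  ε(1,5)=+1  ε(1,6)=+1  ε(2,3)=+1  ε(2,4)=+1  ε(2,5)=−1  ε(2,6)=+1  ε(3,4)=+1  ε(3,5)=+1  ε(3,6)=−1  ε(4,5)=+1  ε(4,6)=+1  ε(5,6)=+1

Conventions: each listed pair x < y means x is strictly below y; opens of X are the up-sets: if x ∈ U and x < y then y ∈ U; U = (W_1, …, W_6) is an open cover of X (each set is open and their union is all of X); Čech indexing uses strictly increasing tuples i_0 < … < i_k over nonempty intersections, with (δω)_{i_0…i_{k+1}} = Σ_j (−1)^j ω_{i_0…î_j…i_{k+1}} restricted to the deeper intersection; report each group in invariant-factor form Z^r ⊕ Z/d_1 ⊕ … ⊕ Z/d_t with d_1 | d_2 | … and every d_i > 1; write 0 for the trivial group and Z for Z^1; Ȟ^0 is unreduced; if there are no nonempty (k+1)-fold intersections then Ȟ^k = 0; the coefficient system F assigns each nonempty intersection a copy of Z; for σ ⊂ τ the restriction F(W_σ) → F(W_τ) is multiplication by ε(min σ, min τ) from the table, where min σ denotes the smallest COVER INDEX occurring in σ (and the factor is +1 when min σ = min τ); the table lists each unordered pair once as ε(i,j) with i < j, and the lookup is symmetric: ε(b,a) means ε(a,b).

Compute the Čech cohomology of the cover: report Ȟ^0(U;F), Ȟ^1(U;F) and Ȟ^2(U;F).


nerve simplices:
  W12={q8} W14={q3} W15={q5} W16={q1} W23={q2,q4} W34={q6} W56={q7}
C dims 6,7; δ0: rk 5, SNF 1^5
degree 0: 6−5−0 = 1 → Ȟ^0 ≅ Z
degree 1: 7−0−5 = 2 → Ȟ^1 ≅ Z^2
degree 2: 0−0−0 = 0 → Ȟ^2 ≅ 0

Ȟ^0 = Z, Ȟ^1 = Z^2 and Ȟ^2 = 0


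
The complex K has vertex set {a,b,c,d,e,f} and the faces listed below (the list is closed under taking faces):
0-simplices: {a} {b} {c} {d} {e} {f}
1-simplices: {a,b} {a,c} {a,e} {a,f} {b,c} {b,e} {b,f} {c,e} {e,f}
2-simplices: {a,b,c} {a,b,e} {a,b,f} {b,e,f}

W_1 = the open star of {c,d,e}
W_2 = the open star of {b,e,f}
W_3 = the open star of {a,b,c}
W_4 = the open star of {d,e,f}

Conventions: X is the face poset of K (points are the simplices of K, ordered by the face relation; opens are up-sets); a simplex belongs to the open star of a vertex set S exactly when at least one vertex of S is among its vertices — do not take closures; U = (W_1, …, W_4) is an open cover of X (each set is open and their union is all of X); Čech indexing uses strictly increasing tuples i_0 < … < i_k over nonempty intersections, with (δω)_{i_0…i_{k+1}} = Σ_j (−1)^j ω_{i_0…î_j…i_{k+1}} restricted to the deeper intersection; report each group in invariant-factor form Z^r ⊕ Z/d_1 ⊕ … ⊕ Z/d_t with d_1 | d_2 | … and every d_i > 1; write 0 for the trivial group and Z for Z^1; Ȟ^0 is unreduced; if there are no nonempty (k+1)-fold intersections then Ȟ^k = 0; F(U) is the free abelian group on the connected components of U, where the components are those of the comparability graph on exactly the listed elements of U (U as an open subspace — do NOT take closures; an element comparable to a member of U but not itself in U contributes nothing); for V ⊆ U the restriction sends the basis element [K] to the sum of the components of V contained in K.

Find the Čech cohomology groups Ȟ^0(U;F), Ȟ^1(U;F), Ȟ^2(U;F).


nerve of the cover:
  W1={{c},{d},{e},{a,c},{a,e},{b,c},{b,e},{c,e},{e,f},{a,b,c},{a,b,e},{b,e,f}} W2={{b},{e},{f},{a,b},{a,e},{a,f},{b,c},{b,e},{b,f},{c,e},{e,f},{a,b,c},{a,b,e},{a,b,f},{b,e,f}} W3={{a},{b},{c},{a,b},{a,c},{a,e},{a,f},{b,c},{b,e},{b,f},{c,e},{a,b,c},{a,b,e},{a,b,f},{b,e,f}} W4={{d},{e},{f},{a,e},{a,f},{b,e},{b,f},{c,e},{e,f},{a,b,e},{a,b,f},{b,e,f}}
  W12={{e},{a,e},{b,c},{b,e},{c,e},{e,f},{a,b,c},{a,b,e},{b,e,f}} W13={{c},{a,c},{a,e},{b,c},{b,e},{c,e},{a,b,c},{a,b,e},{b,e,f}} W14={{d},{e},{a,e},{b,e},{c,e},{e,f},{a,b,e},{b,e,f}} W23={{b},{a,b},{a,e},{a,f},{b,c},{b,e},{b,f},{c,e},{a,b,c},{a,b,e},{a,b,f},{b,e,f}} W24={{e},{f},{a,e},{a,f},{b,e},{b,f},{c,e},{e,f},{a,b,e},{a,b,f},{b,e,f}} W34={{a,e},{a,f},{b,e},{b,f},{c,e},{a,b,e},{a,b,f},{b,e,f}}
  W123={{a,e},{b,c},{b,e},{c,e},{a,b,c},{a,b,e},{b,e,f}} W124={{e},{a,e},{b,e},{c,e},{e,f},{a,b,e},{b,e,f}} W134={{a,e},{b,e},{c,e},{a,b,e},{b,e,f}} W234={{a,e},{a,f},{b,e},{b,f},{c,e},{a,b,e},{a,b,f},{b,e,f}}
  W1234={{a,e},{b,e},{c,e},{a,b,e},{b,e,f}}
components per intersection:
  W1: {{c},{e},{a,c},{a,e},{b,c},{b,e},{c,e},{e,f},{a,b,c},{a,b,e},{b,e,f}} {{d}}
  W2: {{b},{e},{f},{a,b},{a,e},{a,f},{b,c},{b,e},{b,f},{c,e},{e,f},{a,b,c},{a,b,e},{a,b,f},{b,e,f}}
  W3: {{a},{b},{c},{a,b},{a,c},{a,e},{a,f},{b,c},{b,e},{b,f},{c,e},{a,b,c},{a,b,e},{a,b,f},{b,e,f}}
  W4: {{d}} {{e},{f},{a,e},{a,f},{b,e},{b,f},{c,e},{e,f},{a,b,e},{a,b,f},{b,e,f}}
  W12: {{e},{a,e},{b,e},{c,e},{e,f},{a,b,e},{b,e,f}} {{b,c},{a,b,c}}
  W13: {{c},{a,c},{b,c},{c,e},{a,b,c}} {{a,e},{b,e},{a,b,e},{b,e,f}}
  W14: {{d}} {{e},{a,e},{b,e},{c,e},{e,f},{a,b,e},{b,e,f}}
  W23: {{b},{a,b},{a,e},{a,f},{b,c},{b,e},{b,f},{a,b,c},{a,b,e},{a,b,f},{b,e,f}} {{c,e}}
  W24: {{e},{f},{a,e},{a,f},{b,e},{b,f},{c,e},{e,f},{a,b,e},{a,b,f},{b,e,f}}
  W34: {{a,e},{a,f},{b,e},{b,f},{a,b,e},{a,b,f},{b,e,f}} {{c,e}}
  W123: {{a,e},{b,e},{a,b,e},{b,e,f}} {{b,c},{a,b,c}} {{c,e}}
  W124: {{e},{a,e},{b,e},{c,e},{e,f},{a,b,e},{b,e,f}}
  W134: {{a,e},{b,e},{a,b,e},{b,e,f}} {{c,e}}
  W234: {{a,e},{a,f},{b,e},{b,f},{a,b,e},{a,b,f},{b,e,f}} {{c,e}}
  W1234: {{a,e},{b,e},{a,b,e},{b,e,f}} {{c,e}}
C dims 6,11,8,2; δ0: rk 4, SNF 1^4; δ1: rk 6, SNF 1^6; δ2: rk 2, SNF 1^2
Ȟ^0 = (6 − 4) − 0 = 2, so Ȟ^0 ≅ Z^2
Ȟ^1 = (11 − 6) − 4 = 1, so Ȟ^1 ≅ Z
Ȟ^2 = (8 − 2) − 6 = 0, so Ȟ^2 ≅ 0

Ȟ^0 = Z^2; Ȟ^1 = Z; Ȟ^2 = 0


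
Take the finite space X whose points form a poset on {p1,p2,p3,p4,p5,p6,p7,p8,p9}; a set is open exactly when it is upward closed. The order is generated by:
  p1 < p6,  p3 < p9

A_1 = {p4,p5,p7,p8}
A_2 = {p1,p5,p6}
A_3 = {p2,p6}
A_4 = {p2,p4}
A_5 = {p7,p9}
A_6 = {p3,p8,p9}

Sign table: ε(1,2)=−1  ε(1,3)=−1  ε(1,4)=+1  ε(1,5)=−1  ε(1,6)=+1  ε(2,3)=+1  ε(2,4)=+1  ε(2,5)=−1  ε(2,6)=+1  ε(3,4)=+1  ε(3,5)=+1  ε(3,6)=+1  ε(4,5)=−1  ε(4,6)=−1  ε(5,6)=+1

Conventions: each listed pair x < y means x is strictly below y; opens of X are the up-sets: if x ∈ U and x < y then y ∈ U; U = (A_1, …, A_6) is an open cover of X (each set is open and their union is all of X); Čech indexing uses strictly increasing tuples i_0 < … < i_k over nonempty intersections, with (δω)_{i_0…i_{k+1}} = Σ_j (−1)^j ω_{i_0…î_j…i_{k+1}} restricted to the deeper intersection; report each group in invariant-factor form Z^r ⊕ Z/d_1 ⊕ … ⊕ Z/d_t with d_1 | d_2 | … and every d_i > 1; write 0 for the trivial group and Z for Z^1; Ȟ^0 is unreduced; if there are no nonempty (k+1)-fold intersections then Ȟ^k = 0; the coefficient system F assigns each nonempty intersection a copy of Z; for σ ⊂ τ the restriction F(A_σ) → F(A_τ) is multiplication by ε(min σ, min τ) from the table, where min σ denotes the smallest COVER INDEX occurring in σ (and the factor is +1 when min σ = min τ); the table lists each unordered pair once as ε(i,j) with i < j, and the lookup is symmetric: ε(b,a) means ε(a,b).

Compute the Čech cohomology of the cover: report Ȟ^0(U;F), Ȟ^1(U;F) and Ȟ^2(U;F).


Ȟ^0(U;F) ≅ 0,  Ȟ^1(U;F) ≅ Z ⊕ Z/2,  Ȟ^2(U;F) ≅ 0

nonempty intersections:
  A12={p5} A14={p4} A15={p7} A16={p8} A23={p6} A34={p2} A56={p9}
C dims 6,7; δ0: rk 6, SNF 1^5·2
Ȟ^0: (6−6)−0=0 ⇒ 0
Ȟ^1: (7−0)−6=1 plus torsion [2] ⇒ Z ⊕ Z/2
Ȟ^2: (0−0)−0=0 ⇒ 0


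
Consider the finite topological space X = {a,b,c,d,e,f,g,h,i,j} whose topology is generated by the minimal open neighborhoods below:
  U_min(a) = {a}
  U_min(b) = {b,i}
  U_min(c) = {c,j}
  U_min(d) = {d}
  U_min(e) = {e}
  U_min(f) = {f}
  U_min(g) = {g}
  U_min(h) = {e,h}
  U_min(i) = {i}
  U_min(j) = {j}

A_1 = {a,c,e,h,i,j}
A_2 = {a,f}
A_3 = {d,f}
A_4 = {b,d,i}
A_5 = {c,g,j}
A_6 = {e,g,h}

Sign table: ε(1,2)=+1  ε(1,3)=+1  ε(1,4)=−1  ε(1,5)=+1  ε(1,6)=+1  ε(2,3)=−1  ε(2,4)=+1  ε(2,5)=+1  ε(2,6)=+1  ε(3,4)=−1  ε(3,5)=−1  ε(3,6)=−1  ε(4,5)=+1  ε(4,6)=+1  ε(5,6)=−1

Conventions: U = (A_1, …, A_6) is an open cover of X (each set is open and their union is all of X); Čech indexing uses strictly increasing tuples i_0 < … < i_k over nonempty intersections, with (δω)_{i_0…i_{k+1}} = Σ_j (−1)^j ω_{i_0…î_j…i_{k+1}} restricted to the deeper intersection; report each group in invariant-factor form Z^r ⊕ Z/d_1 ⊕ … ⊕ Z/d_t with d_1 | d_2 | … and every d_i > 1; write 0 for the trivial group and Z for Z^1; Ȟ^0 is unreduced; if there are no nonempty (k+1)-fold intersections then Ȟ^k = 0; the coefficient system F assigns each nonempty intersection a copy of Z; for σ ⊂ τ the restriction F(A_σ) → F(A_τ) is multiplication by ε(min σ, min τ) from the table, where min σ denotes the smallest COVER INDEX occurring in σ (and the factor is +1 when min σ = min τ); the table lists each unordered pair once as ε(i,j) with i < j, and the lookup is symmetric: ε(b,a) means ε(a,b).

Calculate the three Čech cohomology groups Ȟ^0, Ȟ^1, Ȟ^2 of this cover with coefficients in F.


nerve of the cover:
  A12={a} A14={i} A15={c,j} A16={e,h} A23={f} A34={d} A56={g}
C dims 6,7; δ0: rk 6, SNF 1^5·2
Ȟ^0 = (6 − 6) − 0 = 0, so Ȟ^0 ≅ 0
Ȟ^1 = (7 − 0) − 6 = 1 plus torsion [2], so Ȟ^1 ≅ Z ⊕ Z/2
Ȟ^2 = (0 − 0) − 0 = 0, so Ȟ^2 ≅ 0

Ȟ^0 = 0, Ȟ^1 = Z ⊕ Z/2, Ȟ^2 = 0


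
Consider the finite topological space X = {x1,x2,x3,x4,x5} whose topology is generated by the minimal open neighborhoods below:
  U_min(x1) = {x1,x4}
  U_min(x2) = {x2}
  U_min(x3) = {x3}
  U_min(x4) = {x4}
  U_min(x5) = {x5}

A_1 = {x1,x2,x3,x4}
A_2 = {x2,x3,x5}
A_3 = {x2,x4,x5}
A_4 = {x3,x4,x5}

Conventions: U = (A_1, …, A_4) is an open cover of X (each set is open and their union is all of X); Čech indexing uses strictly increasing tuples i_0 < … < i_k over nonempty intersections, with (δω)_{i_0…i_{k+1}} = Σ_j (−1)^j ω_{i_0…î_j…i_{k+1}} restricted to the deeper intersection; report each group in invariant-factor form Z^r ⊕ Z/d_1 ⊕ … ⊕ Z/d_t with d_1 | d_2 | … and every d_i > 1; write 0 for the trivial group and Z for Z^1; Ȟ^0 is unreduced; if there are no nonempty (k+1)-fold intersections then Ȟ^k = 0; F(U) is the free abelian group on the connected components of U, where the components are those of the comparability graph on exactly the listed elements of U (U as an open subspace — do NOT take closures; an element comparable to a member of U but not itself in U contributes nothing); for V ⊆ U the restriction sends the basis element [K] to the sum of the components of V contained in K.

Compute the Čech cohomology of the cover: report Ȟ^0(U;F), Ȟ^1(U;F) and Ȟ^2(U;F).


nonempty intersections:
  A12={x2,x3} A13={x2,x4} A14={x3,x4} A23={x2,x5} A24={x3,x5} A34={x4,x5}
  A123={x2} A124={x3} A134={x4} A234={x5}
components per intersection:
  A1: {x1,x4} {x2} {x3}
  A2: {x2} {x3} {x5}
  A3: {x2} {x4} {x5}
  A4: {x3} {x4} {x5}
  A12: {x2} {x3}
  A13: {x2} {x4}
  A14: {x3} {x4}
  A23: {x2} {x5}
  A24: {x3} {x5}
  A34: {x4} {x5}
  A123: {x2}
  A124: {x3}
  A134: {x4}
  A234: {x5}
C dims 12,12,4; δ0: rk 8, SNF 1^8; δ1: rk 4, SNF 1^4
Ȟ^0: (12−8)−0=4 ⇒ Z^4
Ȟ^1: (12−4)−8=0 ⇒ 0
Ȟ^2: (4−0)−4=0 ⇒ 0

Ȟ^0 ≅ Z^4, Ȟ^1 ≅ 0, Ȟ^2 ≅ 0


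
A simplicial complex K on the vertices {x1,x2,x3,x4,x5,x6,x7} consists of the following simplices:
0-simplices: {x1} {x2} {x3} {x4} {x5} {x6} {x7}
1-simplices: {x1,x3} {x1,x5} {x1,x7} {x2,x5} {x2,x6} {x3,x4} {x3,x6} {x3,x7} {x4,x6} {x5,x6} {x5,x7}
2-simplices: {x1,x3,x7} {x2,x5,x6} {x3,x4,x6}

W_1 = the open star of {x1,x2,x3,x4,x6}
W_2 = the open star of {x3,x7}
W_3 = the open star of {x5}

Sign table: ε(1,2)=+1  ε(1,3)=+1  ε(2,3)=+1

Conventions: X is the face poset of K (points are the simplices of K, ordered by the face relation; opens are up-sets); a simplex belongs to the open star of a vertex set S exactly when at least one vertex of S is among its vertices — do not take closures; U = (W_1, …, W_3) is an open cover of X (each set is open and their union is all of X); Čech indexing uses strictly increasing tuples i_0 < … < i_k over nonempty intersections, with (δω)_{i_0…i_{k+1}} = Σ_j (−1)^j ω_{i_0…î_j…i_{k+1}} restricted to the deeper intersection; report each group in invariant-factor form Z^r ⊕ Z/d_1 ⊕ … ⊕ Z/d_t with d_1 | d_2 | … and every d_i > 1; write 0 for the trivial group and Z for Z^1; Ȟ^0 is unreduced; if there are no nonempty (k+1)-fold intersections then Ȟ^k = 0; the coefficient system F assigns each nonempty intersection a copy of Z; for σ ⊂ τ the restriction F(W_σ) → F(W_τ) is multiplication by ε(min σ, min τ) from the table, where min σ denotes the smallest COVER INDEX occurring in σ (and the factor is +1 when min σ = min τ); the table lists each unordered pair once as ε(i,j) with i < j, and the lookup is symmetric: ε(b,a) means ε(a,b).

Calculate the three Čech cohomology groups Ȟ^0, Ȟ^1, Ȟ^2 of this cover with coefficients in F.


Ȟ^0 ≅ Z; Ȟ^1 ≅ Z; Ȟ^2 ≅ 0

nonempty intersections:
  W1={{x1},{x2},{x3},{x4},{x6},{x1,x3},{x1,x5},{x1,x7},{x2,x5},{x2,x6},{x3,x4},{x3,x6},{x3,x7},{x4,x6},{x5,x6},{x1,x3,x7},{x2,x5,x6},{x3,x4,x6}} W2={{x3},{x7},{x1,x3},{x1,x7},{x3,x4},{x3,x6},{x3,x7},{x5,x7},{x1,x3,x7},{x3,x4,x6}} W3={{x5},{x1,x5},{x2,x5},{x5,x6},{x5,x7},{x2,x5,x6}}
  W12={{x3},{x1,x3},{x1,x7},{x3,x4},{x3,x6},{x3,x7},{x1,x3,x7},{x3,x4,x6}} W13={{x1,x5},{x2,x5},{x5,x6},{x2,x5,x6}} W23={{x5,x7}}
C dims 3,3; δ0: rk 2, SNF 1^2
Ȟ^0: (3−2)−0=1 ⇒ Z
Ȟ^1: (3−0)−2=1 ⇒ Z
Ȟ^2: (0−0)−0=0 ⇒ 0


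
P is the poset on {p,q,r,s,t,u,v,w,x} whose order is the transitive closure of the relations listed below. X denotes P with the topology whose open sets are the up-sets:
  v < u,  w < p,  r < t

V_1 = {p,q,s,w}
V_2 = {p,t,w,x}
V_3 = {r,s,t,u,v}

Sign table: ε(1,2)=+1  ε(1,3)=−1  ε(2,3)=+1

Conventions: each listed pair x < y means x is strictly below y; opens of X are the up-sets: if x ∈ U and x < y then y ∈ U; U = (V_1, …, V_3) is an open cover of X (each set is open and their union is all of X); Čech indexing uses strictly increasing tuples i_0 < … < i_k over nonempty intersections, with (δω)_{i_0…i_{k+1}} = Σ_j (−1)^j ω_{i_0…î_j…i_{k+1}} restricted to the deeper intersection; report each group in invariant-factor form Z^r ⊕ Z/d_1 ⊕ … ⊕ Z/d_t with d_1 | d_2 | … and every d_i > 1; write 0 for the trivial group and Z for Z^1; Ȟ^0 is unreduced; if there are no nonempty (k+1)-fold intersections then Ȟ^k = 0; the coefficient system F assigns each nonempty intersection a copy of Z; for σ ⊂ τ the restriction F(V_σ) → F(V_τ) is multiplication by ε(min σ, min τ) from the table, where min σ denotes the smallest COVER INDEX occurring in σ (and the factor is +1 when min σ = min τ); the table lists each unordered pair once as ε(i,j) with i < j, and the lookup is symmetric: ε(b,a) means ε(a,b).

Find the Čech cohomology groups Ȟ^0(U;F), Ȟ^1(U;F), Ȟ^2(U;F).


Ȟ^0(U;F) ≅ 0,  Ȟ^1(U;F) ≅ Z/2,  Ȟ^2(U;F) ≅ 0

cover nerve:
  V12={p,w} V13={s} V23={t}
C dims 3,3; δ0: rk 3, SNF 1^2·2
Ȟ^0: (3−3)−0=0 ⇒ 0
Ȟ^1: (3−0)−3=0 plus torsion [2] ⇒ Z/2
Ȟ^2: (0−0)−0=0 ⇒ 0
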